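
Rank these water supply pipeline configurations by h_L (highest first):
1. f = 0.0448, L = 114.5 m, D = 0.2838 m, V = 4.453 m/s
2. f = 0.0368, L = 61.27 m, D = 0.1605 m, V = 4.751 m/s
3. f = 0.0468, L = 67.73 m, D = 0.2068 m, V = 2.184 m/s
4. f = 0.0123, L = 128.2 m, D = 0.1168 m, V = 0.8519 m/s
Case 1: h_L = 18.27 m
Case 2: h_L = 16.16 m
Case 3: h_L = 3.726 m
Case 4: h_L = 0.4994 m
Ranking (highest first): 1, 2, 3, 4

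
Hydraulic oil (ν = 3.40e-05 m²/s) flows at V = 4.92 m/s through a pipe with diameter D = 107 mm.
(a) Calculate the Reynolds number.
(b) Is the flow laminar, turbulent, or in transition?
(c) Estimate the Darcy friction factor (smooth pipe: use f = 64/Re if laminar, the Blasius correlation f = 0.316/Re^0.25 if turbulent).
(a) Re = V·D/ν = 4.92·0.107/3.40e-05 = 15484
(b) Flow regime: turbulent (Re > 4000)
(c) Friction factor: f = 0.316/Re^0.25 = 0.316/15484^0.25 = 0.02833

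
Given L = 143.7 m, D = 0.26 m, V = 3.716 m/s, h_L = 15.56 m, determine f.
Formula: h_L = f \frac{L}{D} \frac{V^2}{2g}
Substituting knowns: 15.56 = f·(143.7/0.26)·3.716²/(2·9.81)
Solving for f: f = 15.56·2·9.81/((143.7/0.26)·3.716²) = 0.04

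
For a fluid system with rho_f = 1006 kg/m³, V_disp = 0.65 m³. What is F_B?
Formula: F_B = \rho_f g V_{disp}
F_B = 1006·9.81·0.65 = 6415 N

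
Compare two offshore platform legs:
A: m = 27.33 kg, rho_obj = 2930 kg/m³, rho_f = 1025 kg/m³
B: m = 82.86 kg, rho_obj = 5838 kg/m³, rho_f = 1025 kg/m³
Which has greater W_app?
W_app(A) = 174.3 N, W_app(B) = 670.1 N. Answer: B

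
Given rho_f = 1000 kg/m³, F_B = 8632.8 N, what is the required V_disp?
Formula: F_B = \rho_f g V_{disp}
Substituting knowns: 8632.8 = 1000·9.81·V_disp
Solving for V_disp: V_disp = 8632.8/(1000·9.81) = 0.88 m³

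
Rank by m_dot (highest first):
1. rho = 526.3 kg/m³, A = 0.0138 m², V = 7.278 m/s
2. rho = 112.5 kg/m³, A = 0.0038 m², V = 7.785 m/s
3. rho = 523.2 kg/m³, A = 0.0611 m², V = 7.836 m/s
Case 1: m_dot = 52.86 kg/s
Case 2: m_dot = 3.328 kg/s
Case 3: m_dot = 250.5 kg/s
Ranking (highest first): 3, 1, 2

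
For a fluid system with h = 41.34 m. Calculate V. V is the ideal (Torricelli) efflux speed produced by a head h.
Formula: V = \sqrt{2 g h}
V = √(2·9.81·41.34) = 28.48 m/s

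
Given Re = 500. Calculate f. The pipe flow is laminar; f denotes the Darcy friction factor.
Formula: f = \frac{64}{Re}
f = 64/500 = 0.128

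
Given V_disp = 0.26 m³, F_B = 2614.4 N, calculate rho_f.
Formula: F_B = \rho_f g V_{disp}
Substituting knowns: 2614.4 = rho_f·9.81·0.26
Solving for rho_f: rho_f = 2614.4/(9.81·0.26) = 1025 kg/m³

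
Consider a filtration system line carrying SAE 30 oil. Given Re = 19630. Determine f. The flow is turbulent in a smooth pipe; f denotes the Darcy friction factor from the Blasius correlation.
Formula: f = \frac{0.316}{Re^{0.25}}
f = 0.316/19630^0.25 = 0.0267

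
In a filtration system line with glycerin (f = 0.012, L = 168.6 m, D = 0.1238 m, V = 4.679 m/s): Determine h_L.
Formula: h_L = f \frac{L}{D} \frac{V^2}{2g}
h_L = 0.012·(168.6/0.1238)·4.679²/(2·9.81) = 18.24 m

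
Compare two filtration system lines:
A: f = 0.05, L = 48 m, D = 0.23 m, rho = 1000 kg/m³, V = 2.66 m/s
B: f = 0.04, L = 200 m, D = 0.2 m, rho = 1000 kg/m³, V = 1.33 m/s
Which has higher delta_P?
delta_P(A) = 36.92 kPa, delta_P(B) = 35.38 kPa. Answer: A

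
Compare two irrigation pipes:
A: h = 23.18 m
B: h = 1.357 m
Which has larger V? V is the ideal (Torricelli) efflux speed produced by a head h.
V(A) = 21.33 m/s, V(B) = 5.16 m/s. Answer: A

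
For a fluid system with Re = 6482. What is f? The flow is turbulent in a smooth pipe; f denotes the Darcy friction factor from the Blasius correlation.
Formula: f = \frac{0.316}{Re^{0.25}}
f = 0.316/6482^0.25 = 0.03522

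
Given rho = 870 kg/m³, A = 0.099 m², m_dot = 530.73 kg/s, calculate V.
Formula: \dot{m} = \rho A V
Substituting knowns: 530.73 = 870·0.099·V
Solving for V: V = 530.73/(870·0.099) = 6.162 m/s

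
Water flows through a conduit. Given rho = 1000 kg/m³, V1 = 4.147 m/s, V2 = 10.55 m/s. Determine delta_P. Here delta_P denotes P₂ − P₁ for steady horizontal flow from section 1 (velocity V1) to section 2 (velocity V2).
Formula: \Delta P = \frac{1}{2} \rho (V_1^2 - V_2^2)
delta_P = 0.5·1000·(4.147² − 10.55²)/1000 = -47.05 kPa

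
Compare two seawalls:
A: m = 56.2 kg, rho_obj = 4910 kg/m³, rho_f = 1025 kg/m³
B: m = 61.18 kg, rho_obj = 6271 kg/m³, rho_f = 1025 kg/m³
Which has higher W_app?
W_app(A) = 436.2 N, W_app(B) = 502.1 N. Answer: B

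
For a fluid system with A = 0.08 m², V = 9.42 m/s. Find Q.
Formula: Q = A V
Q = 0.08·9.42·1000 = 753.6 L/s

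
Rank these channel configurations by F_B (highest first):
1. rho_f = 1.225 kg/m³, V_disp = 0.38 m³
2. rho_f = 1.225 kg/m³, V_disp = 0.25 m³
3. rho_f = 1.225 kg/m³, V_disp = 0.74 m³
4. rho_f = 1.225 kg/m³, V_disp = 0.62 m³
Case 1: F_B = 4.567 N
Case 2: F_B = 3.004 N
Case 3: F_B = 8.893 N
Case 4: F_B = 7.451 N
Ranking (highest first): 3, 4, 1, 2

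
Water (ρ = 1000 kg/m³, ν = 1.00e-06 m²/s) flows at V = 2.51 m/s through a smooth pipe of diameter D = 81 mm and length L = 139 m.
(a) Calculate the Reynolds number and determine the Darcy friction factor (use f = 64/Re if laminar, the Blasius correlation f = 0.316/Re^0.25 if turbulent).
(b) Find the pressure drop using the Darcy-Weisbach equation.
(a) Re = V·D/ν = 2.51·0.081/1.00e-06 = 203310 → turbulent (Re > 4000); f = 0.316/Re^0.25 = 0.316/203310^0.25 = 0.014882 (Blasius is strictly valid for Re ≲ 1e5; used here as the smooth-pipe estimate the problem specifies)
(b) Darcy-Weisbach: ΔP = f·(L/D)·½ρV²/1000 = 0.014882·(139/0.081)·½·1000·2.51²/1000 = 80.45 kPa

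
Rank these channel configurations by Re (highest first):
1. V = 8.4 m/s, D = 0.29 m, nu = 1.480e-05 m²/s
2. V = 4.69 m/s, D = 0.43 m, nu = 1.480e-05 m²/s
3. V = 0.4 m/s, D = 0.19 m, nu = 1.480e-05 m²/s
Case 1: Re = 164595
Case 2: Re = 136264
Case 3: Re = 5135
Ranking (highest first): 1, 2, 3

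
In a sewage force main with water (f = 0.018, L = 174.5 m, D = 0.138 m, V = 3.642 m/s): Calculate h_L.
Formula: h_L = f \frac{L}{D} \frac{V^2}{2g}
h_L = 0.018·(174.5/0.138)·3.642²/(2·9.81) = 15.39 m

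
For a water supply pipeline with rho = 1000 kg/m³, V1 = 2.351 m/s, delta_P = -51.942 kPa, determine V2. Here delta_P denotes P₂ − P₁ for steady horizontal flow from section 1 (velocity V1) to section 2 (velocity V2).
Formula: \Delta P = \frac{1}{2} \rho (V_1^2 - V_2^2)
Substituting knowns: -51.942 = 0.5·1000·(2.351² − V2²)/1000
Solving for V2: V2 = √(2.351² − 2·(-51.942·1000)/1000) = 10.46 m/s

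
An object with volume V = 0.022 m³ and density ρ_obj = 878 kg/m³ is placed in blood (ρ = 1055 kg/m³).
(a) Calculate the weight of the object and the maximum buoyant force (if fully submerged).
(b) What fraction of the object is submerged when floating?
(a) W=rho_obj*g*V=878*9.81*0.022=189.5 N; F_B(max)=rho*g*V=1055*9.81*0.022=227.7 N
(b) Floating fraction=rho_obj/rho=878/1055=0.832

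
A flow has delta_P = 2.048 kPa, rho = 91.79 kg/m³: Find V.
Formula: V = \sqrt{\frac{2 \Delta P}{\rho}}
V = √(2·(2.048·1000)/91.79) = 6.68 m/s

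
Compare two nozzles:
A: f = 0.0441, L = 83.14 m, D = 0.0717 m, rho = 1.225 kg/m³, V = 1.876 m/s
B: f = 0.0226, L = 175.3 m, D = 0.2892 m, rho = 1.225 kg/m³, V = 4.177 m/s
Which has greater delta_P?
delta_P(A) = 0.1102 kPa, delta_P(B) = 0.1464 kPa. Answer: B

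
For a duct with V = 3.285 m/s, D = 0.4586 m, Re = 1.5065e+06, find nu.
Formula: Re = \frac{V D}{\nu}
Substituting knowns: 1.5065e+06 = 3.285·0.4586/nu
Solving for nu: nu = 3.285·0.4586/1.5065e+06 = 1.000e-06 m²/s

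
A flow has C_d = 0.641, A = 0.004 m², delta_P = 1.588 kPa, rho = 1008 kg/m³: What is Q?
Formula: Q = C_d A \sqrt{\frac{2 \Delta P}{\rho}}
Q = 0.641·0.004·√(2·(1.588·1000)/1008)·1000 = 4.551 L/s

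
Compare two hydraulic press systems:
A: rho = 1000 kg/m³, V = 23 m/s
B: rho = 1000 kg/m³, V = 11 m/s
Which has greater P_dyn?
P_dyn(A) = 264.5 kPa, P_dyn(B) = 60.5 kPa. Answer: A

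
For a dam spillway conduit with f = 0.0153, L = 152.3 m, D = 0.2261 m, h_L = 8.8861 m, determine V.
Formula: h_L = f \frac{L}{D} \frac{V^2}{2g}
Substituting knowns: 8.8861 = 0.0153·(152.3/0.2261)·V²/(2·9.81)
Solving for V: V = √(8.8861·2·9.81/(0.0153·(152.3/0.2261))) = 4.113 m/s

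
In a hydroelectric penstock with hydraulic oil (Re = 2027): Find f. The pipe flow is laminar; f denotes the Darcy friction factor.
Formula: f = \frac{64}{Re}
f = 64/2027 = 0.03157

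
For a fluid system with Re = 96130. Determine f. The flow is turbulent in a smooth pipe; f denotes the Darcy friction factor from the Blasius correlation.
Formula: f = \frac{0.316}{Re^{0.25}}
f = 0.316/96130^0.25 = 0.01795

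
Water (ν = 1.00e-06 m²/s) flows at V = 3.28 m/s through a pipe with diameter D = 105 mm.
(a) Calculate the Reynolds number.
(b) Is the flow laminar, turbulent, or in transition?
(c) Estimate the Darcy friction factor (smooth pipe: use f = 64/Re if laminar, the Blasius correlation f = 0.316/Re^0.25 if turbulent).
(a) Re = V·D/ν = 3.28·0.105/1.00e-06 = 344400
(b) Flow regime: turbulent (Re > 4000)
(c) Friction factor: f = 0.316/Re^0.25 = 0.316/344400^0.25 = 0.01304 (Blasius is strictly valid for Re ≲ 1e5; used here as the smooth-pipe estimate the problem specifies)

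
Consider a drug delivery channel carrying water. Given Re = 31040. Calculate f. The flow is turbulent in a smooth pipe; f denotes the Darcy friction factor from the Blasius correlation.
Formula: f = \frac{0.316}{Re^{0.25}}
f = 0.316/31040^0.25 = 0.02381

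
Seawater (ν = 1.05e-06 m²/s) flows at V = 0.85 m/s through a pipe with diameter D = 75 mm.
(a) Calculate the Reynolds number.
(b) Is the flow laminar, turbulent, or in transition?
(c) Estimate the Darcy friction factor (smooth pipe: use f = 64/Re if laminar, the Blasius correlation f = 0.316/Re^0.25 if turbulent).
(a) Re = V·D/ν = 0.85·0.075/1.05e-06 = 60714
(b) Flow regime: turbulent (Re > 4000)
(c) Friction factor: f = 0.316/Re^0.25 = 0.316/60714^0.25 = 0.02013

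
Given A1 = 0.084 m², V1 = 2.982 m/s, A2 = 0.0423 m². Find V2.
Formula: V_2 = \frac{A_1 V_1}{A_2}
V2 = 0.084·2.982/0.0423 = 5.922 m/s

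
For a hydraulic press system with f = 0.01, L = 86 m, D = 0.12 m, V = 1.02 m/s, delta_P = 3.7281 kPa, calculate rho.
Formula: \Delta P = f \frac{L}{D} \frac{\rho V^2}{2}
Substituting knowns: 3.7281 = 0.01·(86/0.12)·0.5·rho·1.02²/1000
Solving for rho: rho = (3.7281·1000)/(0.01·(86/0.12)·0.5·1.02²) = 1000 kg/m³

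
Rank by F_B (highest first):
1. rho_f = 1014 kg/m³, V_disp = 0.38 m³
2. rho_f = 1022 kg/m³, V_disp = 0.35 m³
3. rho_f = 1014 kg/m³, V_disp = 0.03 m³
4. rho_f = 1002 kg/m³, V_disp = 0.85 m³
Case 1: F_B = 3780 N
Case 2: F_B = 3509 N
Case 3: F_B = 298.4 N
Case 4: F_B = 8355 N
Ranking (highest first): 4, 1, 2, 3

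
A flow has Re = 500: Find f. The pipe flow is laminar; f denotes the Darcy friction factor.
Formula: f = \frac{64}{Re}
f = 64/500 = 0.128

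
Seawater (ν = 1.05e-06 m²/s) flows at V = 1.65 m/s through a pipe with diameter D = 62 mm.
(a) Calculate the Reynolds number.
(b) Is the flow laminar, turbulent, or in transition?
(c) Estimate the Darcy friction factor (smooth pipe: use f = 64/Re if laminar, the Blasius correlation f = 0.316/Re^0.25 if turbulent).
(a) Re = V·D/ν = 1.65·0.062/1.05e-06 = 97429
(b) Flow regime: turbulent (Re > 4000)
(c) Friction factor: f = 0.316/Re^0.25 = 0.316/97429^0.25 = 0.01789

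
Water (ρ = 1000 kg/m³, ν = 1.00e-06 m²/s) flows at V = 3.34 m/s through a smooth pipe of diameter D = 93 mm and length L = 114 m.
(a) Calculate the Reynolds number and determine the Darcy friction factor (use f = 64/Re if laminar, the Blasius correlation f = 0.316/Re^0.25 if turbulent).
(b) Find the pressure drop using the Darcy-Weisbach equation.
(a) Re = V·D/ν = 3.34·0.093/1.00e-06 = 310620 → turbulent (Re > 4000); f = 0.316/Re^0.25 = 0.316/310620^0.25 = 0.013385 (Blasius is strictly valid for Re ≲ 1e5; used here as the smooth-pipe estimate the problem specifies)
(b) Darcy-Weisbach: ΔP = f·(L/D)·½ρV²/1000 = 0.013385·(114/0.093)·½·1000·3.34²/1000 = 91.52 kPa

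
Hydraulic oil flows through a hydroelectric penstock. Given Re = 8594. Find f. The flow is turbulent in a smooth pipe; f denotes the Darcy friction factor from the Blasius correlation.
Formula: f = \frac{0.316}{Re^{0.25}}
f = 0.316/8594^0.25 = 0.03282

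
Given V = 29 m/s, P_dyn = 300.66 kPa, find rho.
Formula: P_{dyn} = \frac{1}{2} \rho V^2
Substituting knowns: 300.66 = 0.5·rho·29²/1000
Solving for rho: rho = 2·(300.66·1000)/29² = 715 kg/m³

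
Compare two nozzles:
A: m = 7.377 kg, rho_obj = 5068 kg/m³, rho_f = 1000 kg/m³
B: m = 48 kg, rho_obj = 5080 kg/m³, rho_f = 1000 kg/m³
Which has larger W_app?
W_app(A) = 58.09 N, W_app(B) = 378.2 N. Answer: B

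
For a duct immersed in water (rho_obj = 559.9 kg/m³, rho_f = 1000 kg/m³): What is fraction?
Formula: f_{sub} = \frac{\rho_{obj}}{\rho_f}
fraction = 559.9/1000 = 0.5599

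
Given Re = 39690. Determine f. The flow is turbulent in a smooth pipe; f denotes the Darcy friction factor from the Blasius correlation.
Formula: f = \frac{0.316}{Re^{0.25}}
f = 0.316/39690^0.25 = 0.02239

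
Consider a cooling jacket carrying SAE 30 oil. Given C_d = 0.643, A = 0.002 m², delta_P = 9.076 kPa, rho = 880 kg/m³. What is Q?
Formula: Q = C_d A \sqrt{\frac{2 \Delta P}{\rho}}
Q = 0.643·0.002·√(2·(9.076·1000)/880)·1000 = 5.841 L/s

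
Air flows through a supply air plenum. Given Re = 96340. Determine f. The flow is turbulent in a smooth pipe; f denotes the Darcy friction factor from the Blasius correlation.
Formula: f = \frac{0.316}{Re^{0.25}}
f = 0.316/96340^0.25 = 0.01794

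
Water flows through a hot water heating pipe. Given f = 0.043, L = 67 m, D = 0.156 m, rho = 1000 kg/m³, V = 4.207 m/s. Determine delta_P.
Formula: \Delta P = f \frac{L}{D} \frac{\rho V^2}{2}
delta_P = 0.043·(67/0.156)·0.5·1000·4.207²/1000 = 163.4 kPa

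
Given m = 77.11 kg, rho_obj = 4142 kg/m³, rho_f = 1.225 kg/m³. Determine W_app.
Formula: W_{app} = mg\left(1 - \frac{\rho_f}{\rho_{obj}}\right)
W_app = 77.11·9.81·(1 − 1.225/4142) = 756.2 N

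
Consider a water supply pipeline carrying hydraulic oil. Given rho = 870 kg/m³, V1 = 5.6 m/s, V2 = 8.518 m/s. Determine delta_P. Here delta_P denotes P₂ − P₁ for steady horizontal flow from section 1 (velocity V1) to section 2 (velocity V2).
Formula: \Delta P = \frac{1}{2} \rho (V_1^2 - V_2^2)
delta_P = 0.5·870·(5.6² − 8.518²)/1000 = -17.92 kPa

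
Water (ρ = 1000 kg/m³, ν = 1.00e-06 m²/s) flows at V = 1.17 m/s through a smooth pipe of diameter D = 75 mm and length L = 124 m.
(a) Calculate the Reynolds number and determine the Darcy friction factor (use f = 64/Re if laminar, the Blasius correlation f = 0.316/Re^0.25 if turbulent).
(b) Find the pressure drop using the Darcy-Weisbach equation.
(a) Re = V·D/ν = 1.17·0.075/1.00e-06 = 87750 → turbulent (Re > 4000); f = 0.316/Re^0.25 = 0.316/87750^0.25 = 0.01836
(b) Darcy-Weisbach: ΔP = f·(L/D)·½ρV²/1000 = 0.01836·(124/0.075)·½·1000·1.17²/1000 = 20.78 kPa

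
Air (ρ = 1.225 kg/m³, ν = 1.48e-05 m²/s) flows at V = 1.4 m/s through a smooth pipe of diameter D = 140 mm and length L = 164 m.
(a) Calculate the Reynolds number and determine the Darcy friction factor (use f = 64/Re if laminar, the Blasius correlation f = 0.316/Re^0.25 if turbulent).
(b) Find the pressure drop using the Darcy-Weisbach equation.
(a) Re = V·D/ν = 1.4·0.14/1.48e-05 = 13243 → turbulent (Re > 4000); f = 0.316/Re^0.25 = 0.316/13243^0.25 = 0.029457
(b) Darcy-Weisbach: ΔP = f·(L/D)·½ρV²/1000 = 0.029457·(164/0.140)·½·1.225·1.4²/1000 = 0.04143 kPa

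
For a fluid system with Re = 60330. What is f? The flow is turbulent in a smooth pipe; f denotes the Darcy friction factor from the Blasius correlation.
Formula: f = \frac{0.316}{Re^{0.25}}
f = 0.316/60330^0.25 = 0.02016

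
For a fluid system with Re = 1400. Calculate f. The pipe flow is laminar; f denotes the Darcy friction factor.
Formula: f = \frac{64}{Re}
f = 64/1400 = 0.04571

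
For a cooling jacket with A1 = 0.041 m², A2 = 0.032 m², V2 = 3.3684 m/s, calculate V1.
Formula: V_2 = \frac{A_1 V_1}{A_2}
Substituting knowns: 3.3684 = 0.041·V1/0.032
Solving for V1: V1 = 3.3684·0.032/0.041 = 2.629 m/s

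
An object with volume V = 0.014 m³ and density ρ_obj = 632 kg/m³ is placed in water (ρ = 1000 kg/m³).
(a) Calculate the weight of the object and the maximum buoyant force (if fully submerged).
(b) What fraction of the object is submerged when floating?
(a) W=rho_obj*g*V=632*9.81*0.014=86.8 N; F_B(max)=rho*g*V=1000*9.81*0.014=137.3 N
(b) Floating fraction=rho_obj/rho=632/1000=0.632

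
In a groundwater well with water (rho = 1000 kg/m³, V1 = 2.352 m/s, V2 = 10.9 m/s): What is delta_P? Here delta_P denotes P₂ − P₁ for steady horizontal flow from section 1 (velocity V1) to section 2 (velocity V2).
Formula: \Delta P = \frac{1}{2} \rho (V_1^2 - V_2^2)
delta_P = 0.5·1000·(2.352² − 10.9²)/1000 = -56.64 kPa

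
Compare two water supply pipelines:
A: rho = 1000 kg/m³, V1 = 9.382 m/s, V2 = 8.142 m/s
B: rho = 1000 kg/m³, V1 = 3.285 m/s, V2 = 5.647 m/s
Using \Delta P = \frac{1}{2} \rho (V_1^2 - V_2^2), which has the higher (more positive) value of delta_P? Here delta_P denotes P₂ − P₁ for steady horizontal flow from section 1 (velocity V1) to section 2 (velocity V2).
delta_P(A) = 10.86 kPa, delta_P(B) = -10.55 kPa. Answer: A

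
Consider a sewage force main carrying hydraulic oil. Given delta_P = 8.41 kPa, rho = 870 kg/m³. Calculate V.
Formula: V = \sqrt{\frac{2 \Delta P}{\rho}}
V = √(2·(8.41·1000)/870) = 4.397 m/s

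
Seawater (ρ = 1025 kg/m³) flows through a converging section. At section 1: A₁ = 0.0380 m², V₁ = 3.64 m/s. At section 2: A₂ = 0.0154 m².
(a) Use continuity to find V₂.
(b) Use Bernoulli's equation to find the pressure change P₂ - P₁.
(a) Continuity: A₁V₁=A₂V₂ -> V₂=A₁V₁/A₂=0.0380*3.64/0.0154=8.98 m/s
(b) Bernoulli: P₂-P₁=0.5*rho*(V₁^2-V₂^2)/1000=0.5*1025*(3.64^2-8.98^2)/1000=-34.54 kPa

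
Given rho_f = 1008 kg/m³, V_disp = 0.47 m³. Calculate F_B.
Formula: F_B = \rho_f g V_{disp}
F_B = 1008·9.81·0.47 = 4648 N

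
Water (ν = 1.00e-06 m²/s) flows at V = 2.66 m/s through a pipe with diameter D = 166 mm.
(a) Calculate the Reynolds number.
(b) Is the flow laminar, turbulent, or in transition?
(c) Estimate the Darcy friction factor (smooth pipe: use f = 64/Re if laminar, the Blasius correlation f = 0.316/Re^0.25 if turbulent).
(a) Re = V·D/ν = 2.66·0.166/1.00e-06 = 441560
(b) Flow regime: turbulent (Re > 4000)
(c) Friction factor: f = 0.316/Re^0.25 = 0.316/441560^0.25 = 0.01226 (Blasius is strictly valid for Re ≲ 1e5; used here as the smooth-pipe estimate the problem specifies)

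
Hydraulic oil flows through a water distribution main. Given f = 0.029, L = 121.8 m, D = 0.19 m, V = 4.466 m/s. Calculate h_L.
Formula: h_L = f \frac{L}{D} \frac{V^2}{2g}
h_L = 0.029·(121.8/0.19)·4.466²/(2·9.81) = 18.9 m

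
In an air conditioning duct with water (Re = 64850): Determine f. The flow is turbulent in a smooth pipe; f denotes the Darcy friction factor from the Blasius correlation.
Formula: f = \frac{0.316}{Re^{0.25}}
f = 0.316/64850^0.25 = 0.0198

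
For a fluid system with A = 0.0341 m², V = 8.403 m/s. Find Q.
Formula: Q = A V
Q = 0.0341·8.403·1000 = 286.5 L/s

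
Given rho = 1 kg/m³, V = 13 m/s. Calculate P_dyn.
Formula: P_{dyn} = \frac{1}{2} \rho V^2
P_dyn = 0.5·1·13²/1000 = 0.0845 kPa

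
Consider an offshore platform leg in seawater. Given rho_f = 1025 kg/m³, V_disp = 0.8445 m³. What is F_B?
Formula: F_B = \rho_f g V_{disp}
F_B = 1025·9.81·0.8445 = 8492 N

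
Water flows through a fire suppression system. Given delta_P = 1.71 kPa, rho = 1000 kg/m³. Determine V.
Formula: V = \sqrt{\frac{2 \Delta P}{\rho}}
V = √(2·(1.71·1000)/1000) = 1.849 m/s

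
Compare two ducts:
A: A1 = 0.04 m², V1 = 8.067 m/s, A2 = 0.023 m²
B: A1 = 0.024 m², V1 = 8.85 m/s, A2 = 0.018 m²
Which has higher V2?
V2(A) = 14.03 m/s, V2(B) = 11.8 m/s. Answer: A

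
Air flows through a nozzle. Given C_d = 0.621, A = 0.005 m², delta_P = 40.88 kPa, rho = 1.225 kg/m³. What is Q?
Formula: Q = C_d A \sqrt{\frac{2 \Delta P}{\rho}}
Q = 0.621·0.005·√(2·(40.88·1000)/1.225)·1000 = 802.2 L/s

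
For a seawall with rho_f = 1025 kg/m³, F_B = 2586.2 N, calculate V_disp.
Formula: F_B = \rho_f g V_{disp}
Substituting knowns: 2586.2 = 1025·9.81·V_disp
Solving for V_disp: V_disp = 2586.2/(1025·9.81) = 0.2572 m³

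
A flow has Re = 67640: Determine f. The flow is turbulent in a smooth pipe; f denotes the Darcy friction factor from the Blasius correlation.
Formula: f = \frac{0.316}{Re^{0.25}}
f = 0.316/67640^0.25 = 0.01959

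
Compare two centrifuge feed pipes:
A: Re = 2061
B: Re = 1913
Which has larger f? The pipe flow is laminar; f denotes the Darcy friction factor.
f(A) = 0.03105, f(B) = 0.03346. Answer: B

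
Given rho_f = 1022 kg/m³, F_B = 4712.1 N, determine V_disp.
Formula: F_B = \rho_f g V_{disp}
Substituting knowns: 4712.1 = 1022·9.81·V_disp
Solving for V_disp: V_disp = 4712.1/(1022·9.81) = 0.47 m³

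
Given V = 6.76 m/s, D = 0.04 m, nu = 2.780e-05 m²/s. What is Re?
Formula: Re = \frac{V D}{\nu}
Re = 6.76·0.04/2.780e-05 = 9727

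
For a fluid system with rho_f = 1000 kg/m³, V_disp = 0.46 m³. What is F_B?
Formula: F_B = \rho_f g V_{disp}
F_B = 1000·9.81·0.46 = 4513 N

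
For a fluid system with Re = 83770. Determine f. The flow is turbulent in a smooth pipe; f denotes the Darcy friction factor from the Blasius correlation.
Formula: f = \frac{0.316}{Re^{0.25}}
f = 0.316/83770^0.25 = 0.01857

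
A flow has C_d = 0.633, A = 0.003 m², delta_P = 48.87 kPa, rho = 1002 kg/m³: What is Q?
Formula: Q = C_d A \sqrt{\frac{2 \Delta P}{\rho}}
Q = 0.633·0.003·√(2·(48.87·1000)/1002)·1000 = 18.76 L/s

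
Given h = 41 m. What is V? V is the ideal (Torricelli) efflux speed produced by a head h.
Formula: V = \sqrt{2 g h}
V = √(2·9.81·41) = 28.36 m/s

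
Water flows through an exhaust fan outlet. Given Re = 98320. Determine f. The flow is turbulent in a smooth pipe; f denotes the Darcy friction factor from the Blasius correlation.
Formula: f = \frac{0.316}{Re^{0.25}}
f = 0.316/98320^0.25 = 0.01785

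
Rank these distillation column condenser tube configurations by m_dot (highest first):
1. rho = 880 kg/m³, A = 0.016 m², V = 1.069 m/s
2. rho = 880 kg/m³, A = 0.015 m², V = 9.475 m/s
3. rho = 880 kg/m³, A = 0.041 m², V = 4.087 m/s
Case 1: m_dot = 15.05 kg/s
Case 2: m_dot = 125.1 kg/s
Case 3: m_dot = 147.5 kg/s
Ranking (highest first): 3, 2, 1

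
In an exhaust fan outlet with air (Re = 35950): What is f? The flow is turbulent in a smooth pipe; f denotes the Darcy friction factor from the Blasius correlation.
Formula: f = \frac{0.316}{Re^{0.25}}
f = 0.316/35950^0.25 = 0.02295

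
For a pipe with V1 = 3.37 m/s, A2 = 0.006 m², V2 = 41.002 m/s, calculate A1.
Formula: V_2 = \frac{A_1 V_1}{A_2}
Substituting knowns: 41.002 = A1·3.37/0.006
Solving for A1: A1 = 41.002·0.006/3.37 = 0.073 m²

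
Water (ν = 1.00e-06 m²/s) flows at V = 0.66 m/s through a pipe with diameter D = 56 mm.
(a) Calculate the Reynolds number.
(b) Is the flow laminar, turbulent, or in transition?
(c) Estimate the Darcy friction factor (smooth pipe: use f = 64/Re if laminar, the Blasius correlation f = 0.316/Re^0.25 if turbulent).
(a) Re = V·D/ν = 0.66·0.056/1.00e-06 = 36960
(b) Flow regime: turbulent (Re > 4000)
(c) Friction factor: f = 0.316/Re^0.25 = 0.316/36960^0.25 = 0.02279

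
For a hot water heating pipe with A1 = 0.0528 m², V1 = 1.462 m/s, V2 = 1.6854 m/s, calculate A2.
Formula: V_2 = \frac{A_1 V_1}{A_2}
Substituting knowns: 1.6854 = 0.0528·1.462/A2
Solving for A2: A2 = 0.0528·1.462/1.6854 = 0.0458 m²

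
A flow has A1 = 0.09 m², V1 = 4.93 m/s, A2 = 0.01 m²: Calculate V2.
Formula: V_2 = \frac{A_1 V_1}{A_2}
V2 = 0.09·4.93/0.01 = 44.37 m/s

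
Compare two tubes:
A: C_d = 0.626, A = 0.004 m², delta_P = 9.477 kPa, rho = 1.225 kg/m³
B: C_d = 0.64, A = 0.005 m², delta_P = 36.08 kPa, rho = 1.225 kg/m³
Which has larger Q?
Q(A) = 311.5 L/s, Q(B) = 776.7 L/s. Answer: B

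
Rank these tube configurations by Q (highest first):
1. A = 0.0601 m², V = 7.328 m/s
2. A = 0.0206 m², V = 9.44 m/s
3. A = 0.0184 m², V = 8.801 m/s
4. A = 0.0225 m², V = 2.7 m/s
Case 1: Q = 440.4 L/s
Case 2: Q = 194.5 L/s
Case 3: Q = 161.9 L/s
Case 4: Q = 60.75 L/s
Ranking (highest first): 1, 2, 3, 4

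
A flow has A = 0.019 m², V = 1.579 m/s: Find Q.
Formula: Q = A V
Q = 0.019·1.579·1000 = 30 L/s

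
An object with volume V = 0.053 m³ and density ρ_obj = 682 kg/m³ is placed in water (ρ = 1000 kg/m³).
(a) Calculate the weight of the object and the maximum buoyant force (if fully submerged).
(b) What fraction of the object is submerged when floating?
(a) W=rho_obj*g*V=682*9.81*0.053=354.6 N; F_B(max)=rho*g*V=1000*9.81*0.053=519.9 N
(b) Floating fraction=rho_obj/rho=682/1000=0.682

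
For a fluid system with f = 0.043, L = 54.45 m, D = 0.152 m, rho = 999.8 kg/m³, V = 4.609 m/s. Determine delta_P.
Formula: \Delta P = f \frac{L}{D} \frac{\rho V^2}{2}
delta_P = 0.043·(54.45/0.152)·0.5·999.8·4.609²/1000 = 163.6 kPa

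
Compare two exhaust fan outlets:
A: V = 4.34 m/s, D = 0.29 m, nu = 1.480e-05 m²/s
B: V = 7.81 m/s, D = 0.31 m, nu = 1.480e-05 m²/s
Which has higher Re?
Re(A) = 85041, Re(B) = 163588. Answer: B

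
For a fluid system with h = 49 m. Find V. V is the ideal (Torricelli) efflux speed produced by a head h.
Formula: V = \sqrt{2 g h}
V = √(2·9.81·49) = 31.01 m/s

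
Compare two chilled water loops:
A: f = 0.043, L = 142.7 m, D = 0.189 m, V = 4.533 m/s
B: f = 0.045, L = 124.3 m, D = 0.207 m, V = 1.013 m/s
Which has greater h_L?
h_L(A) = 34 m, h_L(B) = 1.413 m. Answer: A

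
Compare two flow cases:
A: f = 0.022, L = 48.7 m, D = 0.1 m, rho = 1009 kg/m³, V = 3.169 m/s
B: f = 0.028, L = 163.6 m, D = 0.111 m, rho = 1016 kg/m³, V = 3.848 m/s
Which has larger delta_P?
delta_P(A) = 54.28 kPa, delta_P(B) = 310.4 kPa. Answer: B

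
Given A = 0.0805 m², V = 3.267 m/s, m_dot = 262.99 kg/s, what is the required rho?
Formula: \dot{m} = \rho A V
Substituting knowns: 262.99 = rho·0.0805·3.267
Solving for rho: rho = 262.99/(0.0805·3.267) = 1000 kg/m³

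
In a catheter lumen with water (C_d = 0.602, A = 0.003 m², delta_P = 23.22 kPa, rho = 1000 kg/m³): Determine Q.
Formula: Q = C_d A \sqrt{\frac{2 \Delta P}{\rho}}
Q = 0.602·0.003·√(2·(23.22·1000)/1000)·1000 = 12.31 L/s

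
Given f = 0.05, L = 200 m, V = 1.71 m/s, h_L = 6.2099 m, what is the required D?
Formula: h_L = f \frac{L}{D} \frac{V^2}{2g}
Substituting knowns: 6.2099 = 0.05·(200/D)·1.71²/(2·9.81)
Solving for D: D = 0.05·200·1.71²/(2·9.81·6.2099) = 0.24 m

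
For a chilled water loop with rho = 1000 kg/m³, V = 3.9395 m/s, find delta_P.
Formula: V = \sqrt{\frac{2 \Delta P}{\rho}}
Substituting knowns: 3.9395 = √(2·(delta_P·1000)/1000)
Solving for delta_P: delta_P = 3.9395²·1000/2/1000 = 7.76 kPa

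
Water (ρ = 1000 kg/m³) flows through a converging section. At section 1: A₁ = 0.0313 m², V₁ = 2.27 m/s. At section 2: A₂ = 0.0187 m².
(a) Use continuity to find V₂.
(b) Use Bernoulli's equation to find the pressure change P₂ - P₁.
(a) Continuity: A₁V₁=A₂V₂ -> V₂=A₁V₁/A₂=0.0313*2.27/0.0187=3.80 m/s
(b) Bernoulli: P₂-P₁=0.5*rho*(V₁^2-V₂^2)/1000=0.5*1000*(2.27^2-3.80^2)/1000=-4.644 kPa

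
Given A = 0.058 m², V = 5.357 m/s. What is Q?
Formula: Q = A V
Q = 0.058·5.357·1000 = 310.7 L/s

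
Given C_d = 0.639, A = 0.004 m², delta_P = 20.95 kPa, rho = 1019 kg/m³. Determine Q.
Formula: Q = C_d A \sqrt{\frac{2 \Delta P}{\rho}}
Q = 0.639·0.004·√(2·(20.95·1000)/1019)·1000 = 16.39 L/s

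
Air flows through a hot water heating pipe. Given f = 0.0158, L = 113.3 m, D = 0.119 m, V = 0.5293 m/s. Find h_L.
Formula: h_L = f \frac{L}{D} \frac{V^2}{2g}
h_L = 0.0158·(113.3/0.119)·0.5293²/(2·9.81) = 0.2148 m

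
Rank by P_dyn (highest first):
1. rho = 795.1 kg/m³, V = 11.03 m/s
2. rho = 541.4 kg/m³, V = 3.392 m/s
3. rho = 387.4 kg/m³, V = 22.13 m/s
Case 1: P_dyn = 48.37 kPa
Case 2: P_dyn = 3.115 kPa
Case 3: P_dyn = 94.86 kPa
Ranking (highest first): 3, 1, 2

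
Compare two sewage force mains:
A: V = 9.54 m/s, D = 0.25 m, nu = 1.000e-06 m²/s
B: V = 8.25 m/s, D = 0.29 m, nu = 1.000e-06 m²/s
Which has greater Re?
Re(A) = 2.385e+06, Re(B) = 2.392e+06. Answer: B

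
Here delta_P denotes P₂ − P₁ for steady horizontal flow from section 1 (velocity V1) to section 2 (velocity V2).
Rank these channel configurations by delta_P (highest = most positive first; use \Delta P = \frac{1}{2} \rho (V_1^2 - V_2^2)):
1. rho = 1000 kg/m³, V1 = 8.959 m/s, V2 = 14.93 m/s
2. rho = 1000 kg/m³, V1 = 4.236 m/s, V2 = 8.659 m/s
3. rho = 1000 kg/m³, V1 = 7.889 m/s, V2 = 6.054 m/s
Case 1: delta_P = -71.32 kPa
Case 2: delta_P = -28.52 kPa
Case 3: delta_P = 12.79 kPa
Ranking (highest first): 3, 2, 1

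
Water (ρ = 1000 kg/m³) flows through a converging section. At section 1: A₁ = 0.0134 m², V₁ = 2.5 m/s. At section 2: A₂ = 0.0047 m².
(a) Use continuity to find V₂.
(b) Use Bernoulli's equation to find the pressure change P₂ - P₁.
(a) Continuity: A₁V₁=A₂V₂ -> V₂=A₁V₁/A₂=0.0134*2.5/0.0047=7.13 m/s
(b) Bernoulli: P₂-P₁=0.5*rho*(V₁^2-V₂^2)/1000=0.5*1000*(2.5^2-7.13^2)/1000=-22.29 kPa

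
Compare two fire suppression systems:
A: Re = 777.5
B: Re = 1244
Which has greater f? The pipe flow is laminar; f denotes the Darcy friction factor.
f(A) = 0.08232, f(B) = 0.05145. Answer: A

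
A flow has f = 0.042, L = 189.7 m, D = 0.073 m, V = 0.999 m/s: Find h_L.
Formula: h_L = f \frac{L}{D} \frac{V^2}{2g}
h_L = 0.042·(189.7/0.073)·0.999²/(2·9.81) = 5.552 m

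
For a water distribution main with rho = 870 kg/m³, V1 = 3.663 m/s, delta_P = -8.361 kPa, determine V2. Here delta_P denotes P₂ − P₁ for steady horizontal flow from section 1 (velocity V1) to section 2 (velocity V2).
Formula: \Delta P = \frac{1}{2} \rho (V_1^2 - V_2^2)
Substituting knowns: -8.361 = 0.5·870·(3.663² − V2²)/1000
Solving for V2: V2 = √(3.663² − 2·(-8.361·1000)/870) = 5.713 m/s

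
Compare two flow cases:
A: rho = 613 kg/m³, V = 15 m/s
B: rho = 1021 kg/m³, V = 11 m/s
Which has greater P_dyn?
P_dyn(A) = 68.96 kPa, P_dyn(B) = 61.77 kPa. Answer: A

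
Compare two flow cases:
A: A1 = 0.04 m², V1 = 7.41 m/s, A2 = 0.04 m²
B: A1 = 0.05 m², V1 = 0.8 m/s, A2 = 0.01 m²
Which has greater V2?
V2(A) = 7.41 m/s, V2(B) = 4 m/s. Answer: A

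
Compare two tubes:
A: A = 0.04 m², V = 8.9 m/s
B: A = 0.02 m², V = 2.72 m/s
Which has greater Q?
Q(A) = 356 L/s, Q(B) = 54.4 L/s. Answer: A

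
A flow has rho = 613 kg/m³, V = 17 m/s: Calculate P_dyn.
Formula: P_{dyn} = \frac{1}{2} \rho V^2
P_dyn = 0.5·613·17²/1000 = 88.58 kPa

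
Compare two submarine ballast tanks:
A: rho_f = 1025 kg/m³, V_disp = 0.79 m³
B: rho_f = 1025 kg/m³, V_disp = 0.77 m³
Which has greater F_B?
F_B(A) = 7944 N, F_B(B) = 7743 N. Answer: A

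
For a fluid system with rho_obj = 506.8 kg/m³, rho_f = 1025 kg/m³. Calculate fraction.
Formula: f_{sub} = \frac{\rho_{obj}}{\rho_f}
fraction = 506.8/1025 = 0.4944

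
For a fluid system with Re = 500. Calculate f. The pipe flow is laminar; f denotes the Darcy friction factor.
Formula: f = \frac{64}{Re}
f = 64/500 = 0.128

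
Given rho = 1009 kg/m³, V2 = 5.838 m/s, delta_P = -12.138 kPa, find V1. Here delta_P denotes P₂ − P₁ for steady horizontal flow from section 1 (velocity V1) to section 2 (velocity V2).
Formula: \Delta P = \frac{1}{2} \rho (V_1^2 - V_2^2)
Substituting knowns: -12.138 = 0.5·1009·(V1² − 5.838²)/1000
Solving for V1: V1 = √(5.838² + 2·(-12.138·1000)/1009) = 3.166 m/s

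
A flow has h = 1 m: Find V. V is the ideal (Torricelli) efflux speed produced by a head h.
Formula: V = \sqrt{2 g h}
V = √(2·9.81·1) = 4.429 m/s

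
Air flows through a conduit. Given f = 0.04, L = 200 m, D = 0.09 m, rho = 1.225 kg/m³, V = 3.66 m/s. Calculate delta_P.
Formula: \Delta P = f \frac{L}{D} \frac{\rho V^2}{2}
delta_P = 0.04·(200/0.09)·0.5·1.225·3.66²/1000 = 0.7293 kPa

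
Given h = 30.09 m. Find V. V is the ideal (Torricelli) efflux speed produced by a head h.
Formula: V = \sqrt{2 g h}
V = √(2·9.81·30.09) = 24.3 m/s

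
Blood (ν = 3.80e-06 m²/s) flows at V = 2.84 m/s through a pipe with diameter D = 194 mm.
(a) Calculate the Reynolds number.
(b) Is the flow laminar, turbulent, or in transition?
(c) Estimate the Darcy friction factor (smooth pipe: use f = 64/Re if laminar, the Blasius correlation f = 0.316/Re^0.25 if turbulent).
(a) Re = V·D/ν = 2.84·0.194/3.80e-06 = 144990
(b) Flow regime: turbulent (Re > 4000)
(c) Friction factor: f = 0.316/Re^0.25 = 0.316/144990^0.25 = 0.01619 (Blasius is strictly valid for Re ≲ 1e5; used here as the smooth-pipe estimate the problem specifies)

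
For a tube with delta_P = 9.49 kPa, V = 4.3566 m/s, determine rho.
Formula: V = \sqrt{\frac{2 \Delta P}{\rho}}
Substituting knowns: 4.3566 = √(2·(9.49·1000)/rho)
Solving for rho: rho = 2·(9.49·1000)/4.3566² = 1000 kg/m³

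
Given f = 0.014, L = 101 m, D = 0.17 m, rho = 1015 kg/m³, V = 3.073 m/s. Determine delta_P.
Formula: \Delta P = f \frac{L}{D} \frac{\rho V^2}{2}
delta_P = 0.014·(101/0.17)·0.5·1015·3.073²/1000 = 39.86 kPa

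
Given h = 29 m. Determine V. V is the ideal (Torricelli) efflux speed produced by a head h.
Formula: V = \sqrt{2 g h}
V = √(2·9.81·29) = 23.85 m/s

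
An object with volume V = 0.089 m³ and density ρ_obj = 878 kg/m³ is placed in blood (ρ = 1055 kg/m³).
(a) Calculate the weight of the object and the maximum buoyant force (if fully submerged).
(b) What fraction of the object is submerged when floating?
(a) W=rho_obj*g*V=878*9.81*0.089=766.6 N; F_B(max)=rho*g*V=1055*9.81*0.089=921.1 N
(b) Floating fraction=rho_obj/rho=878/1055=0.832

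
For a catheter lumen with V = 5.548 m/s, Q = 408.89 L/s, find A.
Formula: Q = A V
Substituting knowns: 408.89 = A·5.548·1000
Solving for A: A = (408.89/1000)/5.548 = 0.0737 m²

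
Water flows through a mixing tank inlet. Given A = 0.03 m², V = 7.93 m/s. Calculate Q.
Formula: Q = A V
Q = 0.03·7.93·1000 = 237.9 L/s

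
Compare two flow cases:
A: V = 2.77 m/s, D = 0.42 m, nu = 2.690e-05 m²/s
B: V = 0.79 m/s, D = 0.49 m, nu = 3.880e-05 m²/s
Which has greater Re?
Re(A) = 43249, Re(B) = 9977. Answer: A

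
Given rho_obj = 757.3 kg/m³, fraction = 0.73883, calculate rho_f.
Formula: f_{sub} = \frac{\rho_{obj}}{\rho_f}
Substituting knowns: 0.73883 = 757.3/rho_f
Solving for rho_f: rho_f = 757.3/0.73883 = 1025 kg/m³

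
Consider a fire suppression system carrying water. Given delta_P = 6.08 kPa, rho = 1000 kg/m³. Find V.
Formula: V = \sqrt{\frac{2 \Delta P}{\rho}}
V = √(2·(6.08·1000)/1000) = 3.487 m/s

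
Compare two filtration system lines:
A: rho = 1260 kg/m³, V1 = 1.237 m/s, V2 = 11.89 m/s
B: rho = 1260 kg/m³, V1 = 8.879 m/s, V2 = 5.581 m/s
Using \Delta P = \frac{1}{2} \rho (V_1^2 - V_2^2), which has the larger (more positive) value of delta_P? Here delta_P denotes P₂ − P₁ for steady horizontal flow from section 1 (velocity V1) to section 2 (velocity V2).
delta_P(A) = -88.1 kPa, delta_P(B) = 30.04 kPa. Answer: B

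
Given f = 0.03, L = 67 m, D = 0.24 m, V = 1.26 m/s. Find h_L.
Formula: h_L = f \frac{L}{D} \frac{V^2}{2g}
h_L = 0.03·(67/0.24)·1.26²/(2·9.81) = 0.6777 m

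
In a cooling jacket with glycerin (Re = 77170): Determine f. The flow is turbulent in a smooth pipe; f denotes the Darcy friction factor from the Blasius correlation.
Formula: f = \frac{0.316}{Re^{0.25}}
f = 0.316/77170^0.25 = 0.01896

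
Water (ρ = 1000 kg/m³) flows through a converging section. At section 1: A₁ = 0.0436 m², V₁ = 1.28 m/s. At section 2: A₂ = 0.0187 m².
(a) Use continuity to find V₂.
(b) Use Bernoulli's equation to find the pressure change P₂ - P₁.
(a) Continuity: A₁V₁=A₂V₂ -> V₂=A₁V₁/A₂=0.0436*1.28/0.0187=2.98 m/s
(b) Bernoulli: P₂-P₁=0.5*rho*(V₁^2-V₂^2)/1000=0.5*1000*(1.28^2-2.98^2)/1000=-3.621 kPa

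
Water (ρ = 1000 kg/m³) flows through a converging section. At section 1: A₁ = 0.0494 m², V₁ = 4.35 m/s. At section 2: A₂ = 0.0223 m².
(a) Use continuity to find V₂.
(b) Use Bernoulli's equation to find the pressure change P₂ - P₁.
(a) Continuity: A₁V₁=A₂V₂ -> V₂=A₁V₁/A₂=0.0494*4.35/0.0223=9.64 m/s
(b) Bernoulli: P₂-P₁=0.5*rho*(V₁^2-V₂^2)/1000=0.5*1000*(4.35^2-9.64^2)/1000=-37 kPa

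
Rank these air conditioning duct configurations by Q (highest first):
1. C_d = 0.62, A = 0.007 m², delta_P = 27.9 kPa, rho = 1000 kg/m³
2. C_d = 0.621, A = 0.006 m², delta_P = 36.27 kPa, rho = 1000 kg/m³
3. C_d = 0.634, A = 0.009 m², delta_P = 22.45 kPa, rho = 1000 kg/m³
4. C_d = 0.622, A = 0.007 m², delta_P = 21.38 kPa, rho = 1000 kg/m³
Case 1: Q = 32.42 L/s
Case 2: Q = 31.73 L/s
Case 3: Q = 38.23 L/s
Case 4: Q = 28.47 L/s
Ranking (highest first): 3, 1, 2, 4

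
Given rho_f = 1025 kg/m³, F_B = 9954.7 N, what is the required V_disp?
Formula: F_B = \rho_f g V_{disp}
Substituting knowns: 9954.7 = 1025·9.81·V_disp
Solving for V_disp: V_disp = 9954.7/(1025·9.81) = 0.99 m³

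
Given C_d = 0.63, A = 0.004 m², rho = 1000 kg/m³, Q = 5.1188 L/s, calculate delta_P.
Formula: Q = C_d A \sqrt{\frac{2 \Delta P}{\rho}}
Substituting knowns: 5.1188 = 0.63·0.004·√(2·(delta_P·1000)/1000)·1000
Solving for delta_P: delta_P = ((5.1188/1000)/(0.63·0.004))²·1000/2/1000 = 2.063 kPa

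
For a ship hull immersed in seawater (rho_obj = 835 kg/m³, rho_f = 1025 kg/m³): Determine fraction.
Formula: f_{sub} = \frac{\rho_{obj}}{\rho_f}
fraction = 835/1025 = 0.8146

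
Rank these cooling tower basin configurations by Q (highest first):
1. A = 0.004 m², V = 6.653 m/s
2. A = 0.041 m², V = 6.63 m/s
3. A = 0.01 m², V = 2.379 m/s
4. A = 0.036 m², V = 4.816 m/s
Case 1: Q = 26.61 L/s
Case 2: Q = 271.8 L/s
Case 3: Q = 23.79 L/s
Case 4: Q = 173.4 L/s
Ranking (highest first): 2, 4, 1, 3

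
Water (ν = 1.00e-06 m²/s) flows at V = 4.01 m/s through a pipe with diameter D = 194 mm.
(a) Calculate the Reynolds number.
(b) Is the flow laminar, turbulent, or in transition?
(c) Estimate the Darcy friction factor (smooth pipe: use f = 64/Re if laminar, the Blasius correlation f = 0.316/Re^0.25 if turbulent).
(a) Re = V·D/ν = 4.01·0.194/1.00e-06 = 777940
(b) Flow regime: turbulent (Re > 4000)
(c) Friction factor: f = 0.316/Re^0.25 = 0.316/777940^0.25 = 0.01064 (Blasius is strictly valid for Re ≲ 1e5; used here as the smooth-pipe estimate the problem specifies)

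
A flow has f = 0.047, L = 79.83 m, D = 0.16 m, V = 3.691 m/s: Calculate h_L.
Formula: h_L = f \frac{L}{D} \frac{V^2}{2g}
h_L = 0.047·(79.83/0.16)·3.691²/(2·9.81) = 16.28 m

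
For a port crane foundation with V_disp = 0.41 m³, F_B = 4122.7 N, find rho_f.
Formula: F_B = \rho_f g V_{disp}
Substituting knowns: 4122.7 = rho_f·9.81·0.41
Solving for rho_f: rho_f = 4122.7/(9.81·0.41) = 1025 kg/m³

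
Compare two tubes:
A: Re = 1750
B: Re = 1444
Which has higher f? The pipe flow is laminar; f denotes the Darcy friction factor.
f(A) = 0.03657, f(B) = 0.04432. Answer: B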